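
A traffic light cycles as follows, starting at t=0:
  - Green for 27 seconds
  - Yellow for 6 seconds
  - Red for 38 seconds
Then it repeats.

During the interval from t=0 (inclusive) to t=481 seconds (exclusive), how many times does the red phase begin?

Answer: 7

Derivation:
Cycle = 27+6+38 = 71s
red phase starts at t = k*71 + 33 for k=0,1,2,...
Need k*71+33 < 481 → k < 6.310
k ∈ {0, ..., 6} → 7 starts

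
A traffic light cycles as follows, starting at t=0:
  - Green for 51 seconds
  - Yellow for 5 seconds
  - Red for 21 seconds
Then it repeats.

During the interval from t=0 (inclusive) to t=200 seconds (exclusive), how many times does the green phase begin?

Cycle = 51+5+21 = 77s
green phase starts at t = k*77 + 0 for k=0,1,2,...
Need k*77+0 < 200 → k < 2.597
k ∈ {0, ..., 2} → 3 starts

Answer: 3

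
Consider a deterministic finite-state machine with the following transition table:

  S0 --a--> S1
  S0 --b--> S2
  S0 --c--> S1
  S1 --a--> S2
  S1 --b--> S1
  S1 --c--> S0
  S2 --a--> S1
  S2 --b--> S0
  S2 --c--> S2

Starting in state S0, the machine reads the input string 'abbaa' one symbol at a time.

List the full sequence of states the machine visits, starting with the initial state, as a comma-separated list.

Answer: S0, S1, S1, S1, S2, S1

Derivation:
Start: S0
  read 'a': S0 --a--> S1
  read 'b': S1 --b--> S1
  read 'b': S1 --b--> S1
  read 'a': S1 --a--> S2
  read 'a': S2 --a--> S1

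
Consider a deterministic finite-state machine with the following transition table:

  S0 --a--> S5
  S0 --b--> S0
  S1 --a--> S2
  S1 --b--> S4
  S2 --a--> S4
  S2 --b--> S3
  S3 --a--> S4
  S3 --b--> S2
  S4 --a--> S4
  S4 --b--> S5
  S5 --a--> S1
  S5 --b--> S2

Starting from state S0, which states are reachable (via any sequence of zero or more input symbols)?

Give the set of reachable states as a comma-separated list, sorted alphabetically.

Answer: S0, S1, S2, S3, S4, S5

Derivation:
BFS from S0:
  visit S0: S0--a-->S5 (new), S0--b-->S0 (seen)
  visit S5: S5--a-->S1 (new), S5--b-->S2 (new)
  visit S1: S1--a-->S2 (seen), S1--b-->S4 (new)
  visit S2: S2--a-->S4 (seen), S2--b-->S3 (new)
  visit S4: S4--a-->S4 (seen), S4--b-->S5 (seen)
  visit S3: S3--a-->S4 (seen), S3--b-->S2 (seen)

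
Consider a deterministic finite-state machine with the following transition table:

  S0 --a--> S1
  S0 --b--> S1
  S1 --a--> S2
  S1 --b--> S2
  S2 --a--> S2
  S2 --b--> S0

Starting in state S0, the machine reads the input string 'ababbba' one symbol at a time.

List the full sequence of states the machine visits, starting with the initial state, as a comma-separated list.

Start: S0
  read 'a': S0 --a--> S1
  read 'b': S1 --b--> S2
  read 'a': S2 --a--> S2
  read 'b': S2 --b--> S0
  read 'b': S0 --b--> S1
  read 'b': S1 --b--> S2
  read 'a': S2 --a--> S2

Answer: S0, S1, S2, S2, S0, S1, S2, S2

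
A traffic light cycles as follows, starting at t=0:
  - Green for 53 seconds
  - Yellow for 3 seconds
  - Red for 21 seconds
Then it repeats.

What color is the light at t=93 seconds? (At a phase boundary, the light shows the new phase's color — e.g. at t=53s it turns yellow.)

Cycle length = 53 + 3 + 21 = 77s
t = 93, phase_t = 93 mod 77 = 16
16 < 53 (green end) → GREEN

Answer: green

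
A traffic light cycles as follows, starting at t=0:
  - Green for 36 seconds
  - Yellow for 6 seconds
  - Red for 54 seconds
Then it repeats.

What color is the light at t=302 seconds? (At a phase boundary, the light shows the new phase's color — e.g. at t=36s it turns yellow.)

Cycle length = 36 + 6 + 54 = 96s
t = 302, phase_t = 302 mod 96 = 14
14 < 36 (green end) → GREEN

Answer: green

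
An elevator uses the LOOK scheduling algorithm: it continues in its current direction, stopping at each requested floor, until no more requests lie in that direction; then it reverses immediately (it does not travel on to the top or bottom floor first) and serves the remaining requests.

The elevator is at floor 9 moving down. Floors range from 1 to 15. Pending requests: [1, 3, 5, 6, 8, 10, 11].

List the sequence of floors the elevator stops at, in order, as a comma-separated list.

Current: 9, moving DOWN
Serve below first (descending): [8, 6, 5, 3, 1]
Then reverse, serve above (ascending): [10, 11]

Answer: 8, 6, 5, 3, 1, 10, 11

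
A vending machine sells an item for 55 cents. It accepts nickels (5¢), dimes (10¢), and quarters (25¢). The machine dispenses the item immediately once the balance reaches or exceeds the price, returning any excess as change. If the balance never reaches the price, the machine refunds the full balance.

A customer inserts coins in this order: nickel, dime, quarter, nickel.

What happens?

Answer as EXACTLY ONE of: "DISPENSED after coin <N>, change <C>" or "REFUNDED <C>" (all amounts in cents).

Price: 55¢
Coin 1 (nickel, 5¢): balance = 5¢
Coin 2 (dime, 10¢): balance = 15¢
Coin 3 (quarter, 25¢): balance = 40¢
Coin 4 (nickel, 5¢): balance = 45¢
All coins inserted, balance 45¢ < price 55¢ → REFUND 45¢

Answer: REFUNDED 45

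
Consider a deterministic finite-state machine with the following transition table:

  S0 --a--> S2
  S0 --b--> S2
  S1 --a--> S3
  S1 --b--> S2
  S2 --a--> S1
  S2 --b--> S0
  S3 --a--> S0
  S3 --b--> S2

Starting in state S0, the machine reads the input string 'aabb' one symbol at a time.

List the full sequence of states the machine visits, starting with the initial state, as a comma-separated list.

Start: S0
  read 'a': S0 --a--> S2
  read 'a': S2 --a--> S1
  read 'b': S1 --b--> S2
  read 'b': S2 --b--> S0

Answer: S0, S2, S1, S2, S0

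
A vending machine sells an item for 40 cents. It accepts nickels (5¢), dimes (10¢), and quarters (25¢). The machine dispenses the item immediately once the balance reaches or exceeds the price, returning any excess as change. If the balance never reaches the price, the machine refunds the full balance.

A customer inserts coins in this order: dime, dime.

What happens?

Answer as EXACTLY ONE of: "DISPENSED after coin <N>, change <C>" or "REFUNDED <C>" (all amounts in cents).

Price: 40¢
Coin 1 (dime, 10¢): balance = 10¢
Coin 2 (dime, 10¢): balance = 20¢
All coins inserted, balance 20¢ < price 40¢ → REFUND 20¢

Answer: REFUNDED 20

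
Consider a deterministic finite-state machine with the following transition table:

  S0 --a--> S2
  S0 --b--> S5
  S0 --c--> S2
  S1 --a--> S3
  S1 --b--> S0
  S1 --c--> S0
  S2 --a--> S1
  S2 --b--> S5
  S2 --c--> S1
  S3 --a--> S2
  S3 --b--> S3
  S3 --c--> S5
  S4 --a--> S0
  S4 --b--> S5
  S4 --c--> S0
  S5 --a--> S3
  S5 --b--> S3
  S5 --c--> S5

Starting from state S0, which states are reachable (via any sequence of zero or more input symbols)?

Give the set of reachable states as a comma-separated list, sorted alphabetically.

Answer: S0, S1, S2, S3, S5

Derivation:
BFS from S0:
  visit S0: S0--a-->S2 (new), S0--b-->S5 (new), S0--c-->S2 (seen)
  visit S2: S2--a-->S1 (new), S2--b-->S5 (seen), S2--c-->S1 (seen)
  visit S5: S5--a-->S3 (new), S5--b-->S3 (seen), S5--c-->S5 (seen)
  visit S1: S1--a-->S3 (seen), S1--b-->S0 (seen), S1--c-->S0 (seen)
  visit S3: S3--a-->S2 (seen), S3--b-->S3 (seen), S3--c-->S5 (seen)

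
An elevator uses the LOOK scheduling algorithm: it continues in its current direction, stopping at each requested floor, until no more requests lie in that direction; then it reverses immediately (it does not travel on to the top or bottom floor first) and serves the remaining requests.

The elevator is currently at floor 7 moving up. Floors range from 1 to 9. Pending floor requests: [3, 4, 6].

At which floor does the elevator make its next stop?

Current floor: 7, direction: up
Requests above: []
Requests below: [3, 4, 6]
Moving up but no requests above → reverse; nearest below is max([3, 4, 6]) = 6

Answer: 6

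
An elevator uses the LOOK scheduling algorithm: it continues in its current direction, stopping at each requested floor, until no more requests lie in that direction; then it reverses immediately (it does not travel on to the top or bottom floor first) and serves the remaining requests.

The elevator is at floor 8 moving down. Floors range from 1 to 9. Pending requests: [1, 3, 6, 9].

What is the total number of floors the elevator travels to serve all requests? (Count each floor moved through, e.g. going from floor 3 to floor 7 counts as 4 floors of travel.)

Answer: 15

Derivation:
Start at floor 8 moving down, LOOK stop order: [6, 3, 1, 9]
  8 → 6: |6-8| = 2, total = 2
  6 → 3: |3-6| = 3, total = 5
  3 → 1: |1-3| = 2, total = 7
  1 → 9: |9-1| = 8, total = 15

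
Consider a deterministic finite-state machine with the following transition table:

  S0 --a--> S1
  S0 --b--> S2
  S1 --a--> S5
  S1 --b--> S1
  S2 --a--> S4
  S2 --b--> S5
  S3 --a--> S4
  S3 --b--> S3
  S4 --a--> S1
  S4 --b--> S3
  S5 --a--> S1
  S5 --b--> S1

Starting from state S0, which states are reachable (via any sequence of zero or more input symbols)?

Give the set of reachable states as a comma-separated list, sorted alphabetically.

Answer: S0, S1, S2, S3, S4, S5

Derivation:
BFS from S0:
  visit S0: S0--a-->S1 (new), S0--b-->S2 (new)
  visit S1: S1--a-->S5 (new), S1--b-->S1 (seen)
  visit S2: S2--a-->S4 (new), S2--b-->S5 (seen)
  visit S5: S5--a-->S1 (seen), S5--b-->S1 (seen)
  visit S4: S4--a-->S1 (seen), S4--b-->S3 (new)
  visit S3: S3--a-->S4 (seen), S3--b-->S3 (seen)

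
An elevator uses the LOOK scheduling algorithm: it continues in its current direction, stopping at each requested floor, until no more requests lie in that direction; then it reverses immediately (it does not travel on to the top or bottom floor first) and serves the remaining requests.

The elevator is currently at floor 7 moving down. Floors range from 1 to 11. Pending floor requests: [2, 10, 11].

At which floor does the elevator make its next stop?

Current floor: 7, direction: down
Requests above: [10, 11]
Requests below: [2]
Moving down and requests lie below → nearest below is max([2]) = 2

Answer: 2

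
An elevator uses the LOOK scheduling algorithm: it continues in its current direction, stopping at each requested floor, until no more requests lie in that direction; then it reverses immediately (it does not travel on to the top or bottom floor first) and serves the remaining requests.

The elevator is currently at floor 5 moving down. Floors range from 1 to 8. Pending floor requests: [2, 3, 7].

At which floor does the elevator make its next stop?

Answer: 3

Derivation:
Current floor: 5, direction: down
Requests above: [7]
Requests below: [2, 3]
Moving down and requests lie below → nearest below is max([2, 3]) = 3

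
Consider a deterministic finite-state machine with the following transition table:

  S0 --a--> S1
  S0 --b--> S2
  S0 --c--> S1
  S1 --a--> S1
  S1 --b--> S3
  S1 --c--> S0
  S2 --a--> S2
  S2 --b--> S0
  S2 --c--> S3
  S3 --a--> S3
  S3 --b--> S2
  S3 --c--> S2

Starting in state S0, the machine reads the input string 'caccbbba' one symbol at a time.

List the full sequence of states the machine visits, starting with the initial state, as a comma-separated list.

Start: S0
  read 'c': S0 --c--> S1
  read 'a': S1 --a--> S1
  read 'c': S1 --c--> S0
  read 'c': S0 --c--> S1
  read 'b': S1 --b--> S3
  read 'b': S3 --b--> S2
  read 'b': S2 --b--> S0
  read 'a': S0 --a--> S1

Answer: S0, S1, S1, S0, S1, S3, S2, S0, S1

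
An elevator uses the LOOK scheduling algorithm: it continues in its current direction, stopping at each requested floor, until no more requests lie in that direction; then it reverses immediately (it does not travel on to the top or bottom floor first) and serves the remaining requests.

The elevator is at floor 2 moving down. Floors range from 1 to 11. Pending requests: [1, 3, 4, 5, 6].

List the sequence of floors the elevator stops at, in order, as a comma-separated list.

Answer: 1, 3, 4, 5, 6

Derivation:
Current: 2, moving DOWN
Serve below first (descending): [1]
Then reverse, serve above (ascending): [3, 4, 5, 6]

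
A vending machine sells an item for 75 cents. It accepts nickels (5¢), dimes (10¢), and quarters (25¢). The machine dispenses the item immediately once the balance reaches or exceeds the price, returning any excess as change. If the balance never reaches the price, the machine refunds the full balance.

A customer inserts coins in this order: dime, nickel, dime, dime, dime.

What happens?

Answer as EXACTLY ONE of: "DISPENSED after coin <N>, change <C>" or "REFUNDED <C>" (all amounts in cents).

Price: 75¢
Coin 1 (dime, 10¢): balance = 10¢
Coin 2 (nickel, 5¢): balance = 15¢
Coin 3 (dime, 10¢): balance = 25¢
Coin 4 (dime, 10¢): balance = 35¢
Coin 5 (dime, 10¢): balance = 45¢
All coins inserted, balance 45¢ < price 75¢ → REFUND 45¢

Answer: REFUNDED 45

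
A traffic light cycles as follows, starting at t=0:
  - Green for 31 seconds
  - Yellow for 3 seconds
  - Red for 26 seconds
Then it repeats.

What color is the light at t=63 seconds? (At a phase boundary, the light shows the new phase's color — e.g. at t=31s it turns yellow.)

Cycle length = 31 + 3 + 26 = 60s
t = 63, phase_t = 63 mod 60 = 3
3 < 31 (green end) → GREEN

Answer: green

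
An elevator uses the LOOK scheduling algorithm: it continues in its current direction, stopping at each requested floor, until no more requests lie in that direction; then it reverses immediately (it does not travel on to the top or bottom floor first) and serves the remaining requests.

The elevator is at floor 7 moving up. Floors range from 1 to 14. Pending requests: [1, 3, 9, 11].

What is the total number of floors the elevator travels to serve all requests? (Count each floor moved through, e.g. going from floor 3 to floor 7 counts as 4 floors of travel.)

Start at floor 7 moving up, LOOK stop order: [9, 11, 3, 1]
  7 → 9: |9-7| = 2, total = 2
  9 → 11: |11-9| = 2, total = 4
  11 → 3: |3-11| = 8, total = 12
  3 → 1: |1-3| = 2, total = 14

Answer: 14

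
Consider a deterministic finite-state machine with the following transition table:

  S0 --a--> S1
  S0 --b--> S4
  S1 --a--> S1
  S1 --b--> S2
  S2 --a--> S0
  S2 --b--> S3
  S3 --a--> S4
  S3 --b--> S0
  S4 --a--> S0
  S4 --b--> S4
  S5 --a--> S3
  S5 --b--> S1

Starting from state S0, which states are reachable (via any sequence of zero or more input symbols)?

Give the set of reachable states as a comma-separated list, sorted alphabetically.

BFS from S0:
  visit S0: S0--a-->S1 (new), S0--b-->S4 (new)
  visit S1: S1--a-->S1 (seen), S1--b-->S2 (new)
  visit S4: S4--a-->S0 (seen), S4--b-->S4 (seen)
  visit S2: S2--a-->S0 (seen), S2--b-->S3 (new)
  visit S3: S3--a-->S4 (seen), S3--b-->S0 (seen)

Answer: S0, S1, S2, S3, S4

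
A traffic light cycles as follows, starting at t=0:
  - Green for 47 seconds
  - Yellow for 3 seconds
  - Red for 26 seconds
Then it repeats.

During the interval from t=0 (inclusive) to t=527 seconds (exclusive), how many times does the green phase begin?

Answer: 7

Derivation:
Cycle = 47+3+26 = 76s
green phase starts at t = k*76 + 0 for k=0,1,2,...
Need k*76+0 < 527 → k < 6.934
k ∈ {0, ..., 6} → 7 starts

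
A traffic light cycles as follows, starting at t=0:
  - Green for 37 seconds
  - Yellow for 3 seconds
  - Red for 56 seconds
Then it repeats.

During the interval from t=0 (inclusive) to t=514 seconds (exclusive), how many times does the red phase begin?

Cycle = 37+3+56 = 96s
red phase starts at t = k*96 + 40 for k=0,1,2,...
Need k*96+40 < 514 → k < 4.938
k ∈ {0, ..., 4} → 5 starts

Answer: 5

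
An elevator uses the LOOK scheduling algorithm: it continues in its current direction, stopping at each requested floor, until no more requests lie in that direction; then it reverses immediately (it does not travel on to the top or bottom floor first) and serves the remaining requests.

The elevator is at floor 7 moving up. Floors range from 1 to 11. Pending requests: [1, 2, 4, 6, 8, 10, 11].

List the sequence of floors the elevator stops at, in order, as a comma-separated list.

Current: 7, moving UP
Serve above first (ascending): [8, 10, 11]
Then reverse, serve below (descending): [6, 4, 2, 1]

Answer: 8, 10, 11, 6, 4, 2, 1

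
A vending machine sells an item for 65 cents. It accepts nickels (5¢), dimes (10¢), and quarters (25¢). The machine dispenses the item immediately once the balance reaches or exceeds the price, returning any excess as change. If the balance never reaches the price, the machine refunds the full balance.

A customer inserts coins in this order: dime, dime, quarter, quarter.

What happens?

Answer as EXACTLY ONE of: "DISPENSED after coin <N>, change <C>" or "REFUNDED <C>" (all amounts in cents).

Price: 65¢
Coin 1 (dime, 10¢): balance = 10¢
Coin 2 (dime, 10¢): balance = 20¢
Coin 3 (quarter, 25¢): balance = 45¢
Coin 4 (quarter, 25¢): balance = 70¢
  → balance >= price → DISPENSE, change = 70 - 65 = 5¢

Answer: DISPENSED after coin 4, change 5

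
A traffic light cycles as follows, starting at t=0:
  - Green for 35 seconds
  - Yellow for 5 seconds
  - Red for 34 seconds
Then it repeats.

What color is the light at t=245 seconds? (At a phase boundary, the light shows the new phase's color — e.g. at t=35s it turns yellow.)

Cycle length = 35 + 5 + 34 = 74s
t = 245, phase_t = 245 mod 74 = 23
23 < 35 (green end) → GREEN

Answer: green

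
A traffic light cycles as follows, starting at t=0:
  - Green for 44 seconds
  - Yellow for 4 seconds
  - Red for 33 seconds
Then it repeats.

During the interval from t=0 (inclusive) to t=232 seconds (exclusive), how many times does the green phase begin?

Cycle = 44+4+33 = 81s
green phase starts at t = k*81 + 0 for k=0,1,2,...
Need k*81+0 < 232 → k < 2.864
k ∈ {0, ..., 2} → 3 starts

Answer: 3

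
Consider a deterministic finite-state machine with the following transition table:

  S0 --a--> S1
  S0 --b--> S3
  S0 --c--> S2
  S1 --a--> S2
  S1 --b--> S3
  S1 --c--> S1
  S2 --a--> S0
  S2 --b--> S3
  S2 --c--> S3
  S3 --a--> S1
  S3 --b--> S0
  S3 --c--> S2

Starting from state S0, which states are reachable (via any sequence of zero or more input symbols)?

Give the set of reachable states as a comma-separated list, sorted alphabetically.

BFS from S0:
  visit S0: S0--a-->S1 (new), S0--b-->S3 (new), S0--c-->S2 (new)
  visit S1: S1--a-->S2 (seen), S1--b-->S3 (seen), S1--c-->S1 (seen)
  visit S3: S3--a-->S1 (seen), S3--b-->S0 (seen), S3--c-->S2 (seen)
  visit S2: S2--a-->S0 (seen), S2--b-->S3 (seen), S2--c-->S3 (seen)

Answer: S0, S1, S2, S3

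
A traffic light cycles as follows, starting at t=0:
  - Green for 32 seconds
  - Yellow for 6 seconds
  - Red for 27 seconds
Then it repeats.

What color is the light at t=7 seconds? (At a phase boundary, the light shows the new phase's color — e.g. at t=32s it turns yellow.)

Answer: green

Derivation:
Cycle length = 32 + 6 + 27 = 65s
t = 7, phase_t = 7 mod 65 = 7
7 < 32 (green end) → GREEN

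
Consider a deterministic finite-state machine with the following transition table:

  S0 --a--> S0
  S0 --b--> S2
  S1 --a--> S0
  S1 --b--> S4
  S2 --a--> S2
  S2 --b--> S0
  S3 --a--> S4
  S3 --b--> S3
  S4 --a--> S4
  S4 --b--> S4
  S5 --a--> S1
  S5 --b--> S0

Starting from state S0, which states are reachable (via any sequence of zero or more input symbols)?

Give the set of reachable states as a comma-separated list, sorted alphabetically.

BFS from S0:
  visit S0: S0--a-->S0 (seen), S0--b-->S2 (new)
  visit S2: S2--a-->S2 (seen), S2--b-->S0 (seen)

Answer: S0, S2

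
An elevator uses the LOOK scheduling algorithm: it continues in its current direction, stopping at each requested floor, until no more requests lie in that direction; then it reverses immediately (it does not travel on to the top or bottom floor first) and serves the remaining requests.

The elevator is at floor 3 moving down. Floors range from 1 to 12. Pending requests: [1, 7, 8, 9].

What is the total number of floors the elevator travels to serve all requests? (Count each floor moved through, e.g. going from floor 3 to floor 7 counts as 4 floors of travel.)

Answer: 10

Derivation:
Start at floor 3 moving down, LOOK stop order: [1, 7, 8, 9]
  3 → 1: |1-3| = 2, total = 2
  1 → 7: |7-1| = 6, total = 8
  7 → 8: |8-7| = 1, total = 9
  8 → 9: |9-8| = 1, total = 10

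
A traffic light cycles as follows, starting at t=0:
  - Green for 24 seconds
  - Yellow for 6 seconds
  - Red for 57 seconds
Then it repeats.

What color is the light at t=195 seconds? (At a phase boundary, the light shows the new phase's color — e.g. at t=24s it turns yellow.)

Cycle length = 24 + 6 + 57 = 87s
t = 195, phase_t = 195 mod 87 = 21
21 < 24 (green end) → GREEN

Answer: green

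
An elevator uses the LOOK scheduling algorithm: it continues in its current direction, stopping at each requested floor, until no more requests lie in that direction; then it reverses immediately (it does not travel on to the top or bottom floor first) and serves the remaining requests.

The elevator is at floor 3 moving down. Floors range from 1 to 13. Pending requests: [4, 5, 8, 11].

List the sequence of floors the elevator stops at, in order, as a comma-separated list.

Current: 3, moving DOWN
Serve below first (descending): []
Then reverse, serve above (ascending): [4, 5, 8, 11]

Answer: 4, 5, 8, 11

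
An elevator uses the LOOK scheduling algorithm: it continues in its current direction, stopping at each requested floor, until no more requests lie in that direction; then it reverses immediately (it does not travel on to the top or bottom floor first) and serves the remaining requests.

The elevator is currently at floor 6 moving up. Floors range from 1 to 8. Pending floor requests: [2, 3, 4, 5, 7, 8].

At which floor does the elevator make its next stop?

Current floor: 6, direction: up
Requests above: [7, 8]
Requests below: [2, 3, 4, 5]
Moving up and requests lie above → nearest above is min([7, 8]) = 7

Answer: 7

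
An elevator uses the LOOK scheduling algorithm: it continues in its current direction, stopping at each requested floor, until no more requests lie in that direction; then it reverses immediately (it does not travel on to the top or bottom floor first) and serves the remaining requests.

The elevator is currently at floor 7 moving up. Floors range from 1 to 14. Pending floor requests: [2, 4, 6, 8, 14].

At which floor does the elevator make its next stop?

Current floor: 7, direction: up
Requests above: [8, 14]
Requests below: [2, 4, 6]
Moving up and requests lie above → nearest above is min([8, 14]) = 8

Answer: 8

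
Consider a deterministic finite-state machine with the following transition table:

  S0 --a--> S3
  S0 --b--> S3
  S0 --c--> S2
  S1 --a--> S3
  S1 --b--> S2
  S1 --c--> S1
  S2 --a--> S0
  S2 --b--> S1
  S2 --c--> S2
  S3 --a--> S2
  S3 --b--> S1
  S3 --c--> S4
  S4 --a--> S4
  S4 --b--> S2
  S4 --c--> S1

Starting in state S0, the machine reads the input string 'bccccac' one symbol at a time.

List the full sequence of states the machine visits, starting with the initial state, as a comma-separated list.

Answer: S0, S3, S4, S1, S1, S1, S3, S4

Derivation:
Start: S0
  read 'b': S0 --b--> S3
  read 'c': S3 --c--> S4
  read 'c': S4 --c--> S1
  read 'c': S1 --c--> S1
  read 'c': S1 --c--> S1
  read 'a': S1 --a--> S3
  read 'c': S3 --c--> S4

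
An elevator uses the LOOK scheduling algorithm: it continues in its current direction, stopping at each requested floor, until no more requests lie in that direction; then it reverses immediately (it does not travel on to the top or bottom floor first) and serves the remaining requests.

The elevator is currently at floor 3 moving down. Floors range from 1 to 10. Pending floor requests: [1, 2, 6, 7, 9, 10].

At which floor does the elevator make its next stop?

Current floor: 3, direction: down
Requests above: [6, 7, 9, 10]
Requests below: [1, 2]
Moving down and requests lie below → nearest below is max([1, 2]) = 2

Answer: 2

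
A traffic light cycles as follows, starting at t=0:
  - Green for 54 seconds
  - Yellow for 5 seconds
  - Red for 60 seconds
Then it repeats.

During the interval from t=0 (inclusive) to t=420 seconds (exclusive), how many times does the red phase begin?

Answer: 4

Derivation:
Cycle = 54+5+60 = 119s
red phase starts at t = k*119 + 59 for k=0,1,2,...
Need k*119+59 < 420 → k < 3.034
k ∈ {0, ..., 3} → 4 starts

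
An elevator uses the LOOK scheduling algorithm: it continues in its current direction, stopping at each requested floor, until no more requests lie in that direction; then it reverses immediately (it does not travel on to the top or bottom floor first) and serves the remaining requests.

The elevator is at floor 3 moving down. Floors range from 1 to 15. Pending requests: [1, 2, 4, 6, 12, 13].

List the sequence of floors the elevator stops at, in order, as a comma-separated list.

Answer: 2, 1, 4, 6, 12, 13

Derivation:
Current: 3, moving DOWN
Serve below first (descending): [2, 1]
Then reverse, serve above (ascending): [4, 6, 12, 13]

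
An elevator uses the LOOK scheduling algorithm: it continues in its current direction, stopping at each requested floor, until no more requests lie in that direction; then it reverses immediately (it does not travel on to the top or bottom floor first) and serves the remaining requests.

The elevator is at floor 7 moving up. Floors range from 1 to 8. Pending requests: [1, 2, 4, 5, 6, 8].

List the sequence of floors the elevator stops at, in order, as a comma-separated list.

Current: 7, moving UP
Serve above first (ascending): [8]
Then reverse, serve below (descending): [6, 5, 4, 2, 1]

Answer: 8, 6, 5, 4, 2, 1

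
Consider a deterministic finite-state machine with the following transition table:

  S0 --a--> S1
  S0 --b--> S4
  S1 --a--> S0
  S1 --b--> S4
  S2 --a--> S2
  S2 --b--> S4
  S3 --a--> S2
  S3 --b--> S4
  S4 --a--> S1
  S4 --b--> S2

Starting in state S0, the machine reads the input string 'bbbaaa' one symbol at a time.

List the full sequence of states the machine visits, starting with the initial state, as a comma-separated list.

Answer: S0, S4, S2, S4, S1, S0, S1

Derivation:
Start: S0
  read 'b': S0 --b--> S4
  read 'b': S4 --b--> S2
  read 'b': S2 --b--> S4
  read 'a': S4 --a--> S1
  read 'a': S1 --a--> S0
  read 'a': S0 --a--> S1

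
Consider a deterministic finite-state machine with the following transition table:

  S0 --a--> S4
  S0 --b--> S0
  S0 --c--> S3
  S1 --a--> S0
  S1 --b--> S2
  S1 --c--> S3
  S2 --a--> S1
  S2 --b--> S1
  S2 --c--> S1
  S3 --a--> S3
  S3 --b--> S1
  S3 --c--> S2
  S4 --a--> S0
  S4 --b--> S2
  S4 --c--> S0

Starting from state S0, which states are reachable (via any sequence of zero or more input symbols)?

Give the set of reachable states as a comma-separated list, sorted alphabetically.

Answer: S0, S1, S2, S3, S4

Derivation:
BFS from S0:
  visit S0: S0--a-->S4 (new), S0--b-->S0 (seen), S0--c-->S3 (new)
  visit S4: S4--a-->S0 (seen), S4--b-->S2 (new), S4--c-->S0 (seen)
  visit S3: S3--a-->S3 (seen), S3--b-->S1 (new), S3--c-->S2 (seen)
  visit S2: S2--a-->S1 (seen), S2--b-->S1 (seen), S2--c-->S1 (seen)
  visit S1: S1--a-->S0 (seen), S1--b-->S2 (seen), S1--c-->S3 (seen)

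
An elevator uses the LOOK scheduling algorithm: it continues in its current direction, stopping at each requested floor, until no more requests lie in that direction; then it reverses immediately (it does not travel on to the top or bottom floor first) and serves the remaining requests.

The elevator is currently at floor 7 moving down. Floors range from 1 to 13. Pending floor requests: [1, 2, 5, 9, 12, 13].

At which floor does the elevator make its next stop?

Current floor: 7, direction: down
Requests above: [9, 12, 13]
Requests below: [1, 2, 5]
Moving down and requests lie below → nearest below is max([1, 2, 5]) = 5

Answer: 5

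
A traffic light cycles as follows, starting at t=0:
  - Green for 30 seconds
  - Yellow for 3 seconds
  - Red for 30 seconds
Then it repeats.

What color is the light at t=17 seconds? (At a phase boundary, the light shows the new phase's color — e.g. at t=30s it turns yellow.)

Answer: green

Derivation:
Cycle length = 30 + 3 + 30 = 63s
t = 17, phase_t = 17 mod 63 = 17
17 < 30 (green end) → GREEN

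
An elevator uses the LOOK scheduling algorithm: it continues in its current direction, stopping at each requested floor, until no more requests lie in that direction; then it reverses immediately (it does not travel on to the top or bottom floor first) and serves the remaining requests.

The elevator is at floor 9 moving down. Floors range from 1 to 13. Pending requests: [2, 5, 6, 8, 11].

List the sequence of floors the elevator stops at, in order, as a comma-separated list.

Answer: 8, 6, 5, 2, 11

Derivation:
Current: 9, moving DOWN
Serve below first (descending): [8, 6, 5, 2]
Then reverse, serve above (ascending): [11]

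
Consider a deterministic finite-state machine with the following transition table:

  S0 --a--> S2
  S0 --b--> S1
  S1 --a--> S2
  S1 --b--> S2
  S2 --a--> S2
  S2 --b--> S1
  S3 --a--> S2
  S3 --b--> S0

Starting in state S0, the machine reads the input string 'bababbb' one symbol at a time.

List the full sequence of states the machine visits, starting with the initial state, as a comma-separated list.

Start: S0
  read 'b': S0 --b--> S1
  read 'a': S1 --a--> S2
  read 'b': S2 --b--> S1
  read 'a': S1 --a--> S2
  read 'b': S2 --b--> S1
  read 'b': S1 --b--> S2
  read 'b': S2 --b--> S1

Answer: S0, S1, S2, S1, S2, S1, S2, S1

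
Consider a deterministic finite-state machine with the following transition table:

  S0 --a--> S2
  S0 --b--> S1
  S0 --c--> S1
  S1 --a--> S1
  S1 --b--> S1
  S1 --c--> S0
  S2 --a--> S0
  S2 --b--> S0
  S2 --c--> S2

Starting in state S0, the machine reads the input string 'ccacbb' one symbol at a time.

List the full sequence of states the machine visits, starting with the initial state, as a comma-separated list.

Answer: S0, S1, S0, S2, S2, S0, S1

Derivation:
Start: S0
  read 'c': S0 --c--> S1
  read 'c': S1 --c--> S0
  read 'a': S0 --a--> S2
  read 'c': S2 --c--> S2
  read 'b': S2 --b--> S0
  read 'b': S0 --b--> S1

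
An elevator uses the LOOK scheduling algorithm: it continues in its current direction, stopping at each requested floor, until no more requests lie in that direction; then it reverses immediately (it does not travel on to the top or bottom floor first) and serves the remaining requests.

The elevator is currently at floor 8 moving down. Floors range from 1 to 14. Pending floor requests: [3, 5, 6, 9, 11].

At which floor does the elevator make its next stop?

Current floor: 8, direction: down
Requests above: [9, 11]
Requests below: [3, 5, 6]
Moving down and requests lie below → nearest below is max([3, 5, 6]) = 6

Answer: 6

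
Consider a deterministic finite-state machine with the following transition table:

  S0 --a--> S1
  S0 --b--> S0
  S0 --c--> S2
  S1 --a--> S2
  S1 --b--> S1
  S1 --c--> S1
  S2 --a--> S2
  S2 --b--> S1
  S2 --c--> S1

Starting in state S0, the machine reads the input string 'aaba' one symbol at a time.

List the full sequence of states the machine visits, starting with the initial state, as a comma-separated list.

Start: S0
  read 'a': S0 --a--> S1
  read 'a': S1 --a--> S2
  read 'b': S2 --b--> S1
  read 'a': S1 --a--> S2

Answer: S0, S1, S2, S1, S2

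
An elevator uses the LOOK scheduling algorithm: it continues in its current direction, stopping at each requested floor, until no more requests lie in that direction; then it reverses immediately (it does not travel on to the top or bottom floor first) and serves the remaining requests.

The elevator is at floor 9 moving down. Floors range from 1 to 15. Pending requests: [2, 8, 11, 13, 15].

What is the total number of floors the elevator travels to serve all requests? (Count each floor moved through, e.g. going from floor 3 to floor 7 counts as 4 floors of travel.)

Answer: 20

Derivation:
Start at floor 9 moving down, LOOK stop order: [8, 2, 11, 13, 15]
  9 → 8: |8-9| = 1, total = 1
  8 → 2: |2-8| = 6, total = 7
  2 → 11: |11-2| = 9, total = 16
  11 → 13: |13-11| = 2, total = 18
  13 → 15: |15-13| = 2, total = 20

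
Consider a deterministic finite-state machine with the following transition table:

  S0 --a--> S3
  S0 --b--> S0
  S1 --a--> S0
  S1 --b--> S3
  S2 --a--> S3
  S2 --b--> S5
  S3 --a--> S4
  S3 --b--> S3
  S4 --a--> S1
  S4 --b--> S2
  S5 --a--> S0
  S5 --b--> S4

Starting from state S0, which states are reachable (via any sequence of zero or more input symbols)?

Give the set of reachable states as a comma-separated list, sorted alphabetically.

BFS from S0:
  visit S0: S0--a-->S3 (new), S0--b-->S0 (seen)
  visit S3: S3--a-->S4 (new), S3--b-->S3 (seen)
  visit S4: S4--a-->S1 (new), S4--b-->S2 (new)
  visit S1: S1--a-->S0 (seen), S1--b-->S3 (seen)
  visit S2: S2--a-->S3 (seen), S2--b-->S5 (new)
  visit S5: S5--a-->S0 (seen), S5--b-->S4 (seen)

Answer: S0, S1, S2, S3, S4, S5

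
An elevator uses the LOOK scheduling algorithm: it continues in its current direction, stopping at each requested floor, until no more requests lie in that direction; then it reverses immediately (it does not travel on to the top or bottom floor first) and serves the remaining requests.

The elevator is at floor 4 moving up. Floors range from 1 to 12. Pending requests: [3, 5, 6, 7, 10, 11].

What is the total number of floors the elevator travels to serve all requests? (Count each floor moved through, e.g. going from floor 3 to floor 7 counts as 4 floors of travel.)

Start at floor 4 moving up, LOOK stop order: [5, 6, 7, 10, 11, 3]
  4 → 5: |5-4| = 1, total = 1
  5 → 6: |6-5| = 1, total = 2
  6 → 7: |7-6| = 1, total = 3
  7 → 10: |10-7| = 3, total = 6
  10 → 11: |11-10| = 1, total = 7
  11 → 3: |3-11| = 8, total = 15

Answer: 15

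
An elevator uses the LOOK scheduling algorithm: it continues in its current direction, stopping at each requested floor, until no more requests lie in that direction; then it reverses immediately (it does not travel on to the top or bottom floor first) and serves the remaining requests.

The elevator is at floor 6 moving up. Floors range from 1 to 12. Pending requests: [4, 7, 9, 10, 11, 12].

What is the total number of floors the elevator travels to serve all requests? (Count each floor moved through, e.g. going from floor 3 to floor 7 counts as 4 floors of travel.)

Answer: 14

Derivation:
Start at floor 6 moving up, LOOK stop order: [7, 9, 10, 11, 12, 4]
  6 → 7: |7-6| = 1, total = 1
  7 → 9: |9-7| = 2, total = 3
  9 → 10: |10-9| = 1, total = 4
  10 → 11: |11-10| = 1, total = 5
  11 → 12: |12-11| = 1, total = 6
  12 → 4: |4-12| = 8, total = 14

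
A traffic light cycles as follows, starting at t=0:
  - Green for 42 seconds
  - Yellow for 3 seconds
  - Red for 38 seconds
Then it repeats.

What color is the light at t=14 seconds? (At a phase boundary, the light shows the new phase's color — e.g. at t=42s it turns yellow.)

Cycle length = 42 + 3 + 38 = 83s
t = 14, phase_t = 14 mod 83 = 14
14 < 42 (green end) → GREEN

Answer: green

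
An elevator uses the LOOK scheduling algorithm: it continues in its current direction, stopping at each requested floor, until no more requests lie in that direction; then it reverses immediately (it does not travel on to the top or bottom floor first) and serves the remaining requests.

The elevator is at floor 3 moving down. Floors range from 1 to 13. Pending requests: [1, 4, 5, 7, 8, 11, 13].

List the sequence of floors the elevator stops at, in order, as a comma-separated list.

Answer: 1, 4, 5, 7, 8, 11, 13

Derivation:
Current: 3, moving DOWN
Serve below first (descending): [1]
Then reverse, serve above (ascending): [4, 5, 7, 8, 11, 13]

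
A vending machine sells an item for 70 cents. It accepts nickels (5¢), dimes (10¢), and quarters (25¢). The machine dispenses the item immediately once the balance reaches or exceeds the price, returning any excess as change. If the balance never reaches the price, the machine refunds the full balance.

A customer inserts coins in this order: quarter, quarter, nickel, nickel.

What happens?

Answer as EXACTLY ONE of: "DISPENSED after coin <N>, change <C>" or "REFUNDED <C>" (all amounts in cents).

Answer: REFUNDED 60

Derivation:
Price: 70¢
Coin 1 (quarter, 25¢): balance = 25¢
Coin 2 (quarter, 25¢): balance = 50¢
Coin 3 (nickel, 5¢): balance = 55¢
Coin 4 (nickel, 5¢): balance = 60¢
All coins inserted, balance 60¢ < price 70¢ → REFUND 60¢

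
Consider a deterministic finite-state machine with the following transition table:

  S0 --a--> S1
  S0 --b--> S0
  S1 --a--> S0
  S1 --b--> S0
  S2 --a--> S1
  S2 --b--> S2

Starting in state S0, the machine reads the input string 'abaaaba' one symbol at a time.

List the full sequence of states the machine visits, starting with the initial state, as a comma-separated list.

Answer: S0, S1, S0, S1, S0, S1, S0, S1

Derivation:
Start: S0
  read 'a': S0 --a--> S1
  read 'b': S1 --b--> S0
  read 'a': S0 --a--> S1
  read 'a': S1 --a--> S0
  read 'a': S0 --a--> S1
  read 'b': S1 --b--> S0
  read 'a': S0 --a--> S1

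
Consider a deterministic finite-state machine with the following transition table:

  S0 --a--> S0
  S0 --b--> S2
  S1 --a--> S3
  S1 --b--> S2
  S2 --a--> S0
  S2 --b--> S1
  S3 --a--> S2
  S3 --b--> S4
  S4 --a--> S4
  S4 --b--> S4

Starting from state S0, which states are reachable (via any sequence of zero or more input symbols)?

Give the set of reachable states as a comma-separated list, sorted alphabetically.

Answer: S0, S1, S2, S3, S4

Derivation:
BFS from S0:
  visit S0: S0--a-->S0 (seen), S0--b-->S2 (new)
  visit S2: S2--a-->S0 (seen), S2--b-->S1 (new)
  visit S1: S1--a-->S3 (new), S1--b-->S2 (seen)
  visit S3: S3--a-->S2 (seen), S3--b-->S4 (new)
  visit S4: S4--a-->S4 (seen), S4--b-->S4 (seen)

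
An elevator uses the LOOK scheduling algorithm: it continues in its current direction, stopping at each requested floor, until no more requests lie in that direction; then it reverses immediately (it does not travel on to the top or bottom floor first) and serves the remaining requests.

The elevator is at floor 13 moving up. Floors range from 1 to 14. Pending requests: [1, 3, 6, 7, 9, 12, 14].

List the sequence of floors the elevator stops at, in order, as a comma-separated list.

Answer: 14, 12, 9, 7, 6, 3, 1

Derivation:
Current: 13, moving UP
Serve above first (ascending): [14]
Then reverse, serve below (descending): [12, 9, 7, 6, 3, 1]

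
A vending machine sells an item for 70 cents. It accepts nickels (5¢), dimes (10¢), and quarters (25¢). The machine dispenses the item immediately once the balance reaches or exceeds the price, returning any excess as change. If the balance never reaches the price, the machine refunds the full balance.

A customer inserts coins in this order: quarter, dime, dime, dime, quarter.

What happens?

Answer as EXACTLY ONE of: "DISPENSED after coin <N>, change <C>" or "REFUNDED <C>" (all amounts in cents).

Answer: DISPENSED after coin 5, change 10

Derivation:
Price: 70¢
Coin 1 (quarter, 25¢): balance = 25¢
Coin 2 (dime, 10¢): balance = 35¢
Coin 3 (dime, 10¢): balance = 45¢
Coin 4 (dime, 10¢): balance = 55¢
Coin 5 (quarter, 25¢): balance = 80¢
  → balance >= price → DISPENSE, change = 80 - 70 = 10¢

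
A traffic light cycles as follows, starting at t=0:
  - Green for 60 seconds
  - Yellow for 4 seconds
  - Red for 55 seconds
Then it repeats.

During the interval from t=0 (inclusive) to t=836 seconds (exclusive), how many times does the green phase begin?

Cycle = 60+4+55 = 119s
green phase starts at t = k*119 + 0 for k=0,1,2,...
Need k*119+0 < 836 → k < 7.025
k ∈ {0, ..., 7} → 8 starts

Answer: 8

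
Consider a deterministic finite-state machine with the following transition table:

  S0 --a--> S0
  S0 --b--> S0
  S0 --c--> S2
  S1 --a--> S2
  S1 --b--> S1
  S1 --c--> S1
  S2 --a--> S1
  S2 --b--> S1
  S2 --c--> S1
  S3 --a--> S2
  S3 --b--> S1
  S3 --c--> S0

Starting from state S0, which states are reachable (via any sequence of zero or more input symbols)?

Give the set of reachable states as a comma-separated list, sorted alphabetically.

BFS from S0:
  visit S0: S0--a-->S0 (seen), S0--b-->S0 (seen), S0--c-->S2 (new)
  visit S2: S2--a-->S1 (new), S2--b-->S1 (seen), S2--c-->S1 (seen)
  visit S1: S1--a-->S2 (seen), S1--b-->S1 (seen), S1--c-->S1 (seen)

Answer: S0, S1, S2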